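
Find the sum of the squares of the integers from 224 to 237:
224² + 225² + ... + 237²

Use ∑_{k=1}^{n} k² = n(n+1)(2n+1)/6, then subtract the first 223 terms.
∑_{k=1}^{237} k² = 237×238×475/6 = 4465475
∑_{k=1}^{223} k² = 223×224×447/6 = 3721424
∑_{k=224}^{237} k² = 4465475 - 3721424 = 744051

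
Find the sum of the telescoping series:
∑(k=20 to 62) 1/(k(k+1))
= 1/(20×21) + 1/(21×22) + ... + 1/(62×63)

Partial fractions: 1/(k(k+1)) = 1/k - 1/(k+1)
The series telescopes:
= (1/20 - 1/21) + (1/21 - 1/22) + ... + (1/62 - 1/63)
= 1/20 - 1/63
= 43/1260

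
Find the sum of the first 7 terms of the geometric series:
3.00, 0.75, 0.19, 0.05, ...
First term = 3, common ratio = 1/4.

Sₙ = a(1 - rⁿ) / (1 - r)
S_7 = 3(1 - (1/4)^7) / (1 - (1/4))
S_7 = 3(1 - (1/16384)) / (3/4)
S_7 = 16383/4096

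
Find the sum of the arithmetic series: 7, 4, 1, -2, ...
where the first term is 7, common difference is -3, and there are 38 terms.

Sₙ = n/2 × (first + last)
Last term = a + (n-1)d = 7 + (38-1)×(-3) = -104
S_38 = 38/2 × (7 + (-104))
S_38 = 38/2 × (-97) = -1843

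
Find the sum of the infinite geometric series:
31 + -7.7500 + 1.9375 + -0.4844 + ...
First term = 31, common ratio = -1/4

For |r| < 1, S = a / (1 - r)
S = 31 / (1 - (-1/4))
S = 31 / (5/4)
S = 124/5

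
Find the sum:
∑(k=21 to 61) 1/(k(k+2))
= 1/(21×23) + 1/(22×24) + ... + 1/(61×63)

Partial fractions: 1/(k(k+2)) = (1/2)[1/k - 1/(k+2)]
Telescoping leaves the first two and last two terms:
= (1/2)[1/21 + 1/22 - 1/62 - 1/63]
= 656/21483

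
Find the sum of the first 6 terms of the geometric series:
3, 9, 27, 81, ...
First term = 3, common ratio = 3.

Sₙ = a(1 - rⁿ) / (1 - r)
S_6 = 3(1 - 3^6) / (1 - 3)
S_6 = 3(1 - 729) / (-2)
S_6 = 1092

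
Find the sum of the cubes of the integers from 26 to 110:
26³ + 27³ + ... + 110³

Use ∑_{k=1}^{n} k³ = [n(n+1)/2]², then subtract the first 25 terms.
∑_{k=1}^{110} k³ = [110×111/2]² = 6105² = 37271025
∑_{k=1}^{25} k³ = [25×26/2]² = 325² = 105625
∑_{k=26}^{110} k³ = 37271025 - 105625 = 37165400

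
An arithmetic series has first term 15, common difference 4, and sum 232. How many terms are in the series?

Using S = n/2 × [2a + (n-1)d]
232 = n/2 × [2(15) + (n-1)(4)]
232 = n/2 × [30 + 4n - 4]
464 = n × [26 + 4n]
4n² + (26)n - 464 = 0
Discriminant: Δ = (26)² - 4(4)(-464) = 676 + 7424 = 8100
√Δ = 90
n = [-(26) + √Δ] / (2·4) = (-26 + 90) / 8 = 64 / 8 = 8
(The negative root is discarded since n must be a positive integer.)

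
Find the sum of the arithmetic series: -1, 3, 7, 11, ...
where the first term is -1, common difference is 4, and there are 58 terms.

Sₙ = n/2 × (first + last)
Last term = a + (n-1)d = -1 + (58-1)×4 = 227
S_58 = 58/2 × (-1 + 227)
S_58 = 58/2 × 226 = 6554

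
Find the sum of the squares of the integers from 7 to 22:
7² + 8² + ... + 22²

Use ∑_{k=1}^{n} k² = n(n+1)(2n+1)/6, then subtract the first 6 terms.
∑_{k=1}^{22} k² = 22×23×45/6 = 3795
∑_{k=1}^{6} k² = 6×7×13/6 = 91
∑_{k=7}^{22} k² = 3795 - 91 = 3704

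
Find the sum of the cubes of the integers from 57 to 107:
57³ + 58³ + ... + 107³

Use ∑_{k=1}^{n} k³ = [n(n+1)/2]², then subtract the first 56 terms.
∑_{k=1}^{107} k³ = [107×108/2]² = 5778² = 33385284
∑_{k=1}^{56} k³ = [56×57/2]² = 1596² = 2547216
∑_{k=57}^{107} k³ = 33385284 - 2547216 = 30838068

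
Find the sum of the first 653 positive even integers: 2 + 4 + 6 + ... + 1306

Sum of first n even numbers = n(n+1)
= 653×654
= 427062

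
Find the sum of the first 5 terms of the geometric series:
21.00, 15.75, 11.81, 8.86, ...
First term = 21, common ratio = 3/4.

Sₙ = a(1 - rⁿ) / (1 - r)
S_5 = 21(1 - (3/4)^5) / (1 - (3/4))
S_5 = 21(1 - (243/1024)) / (1/4)
S_5 = 16401/256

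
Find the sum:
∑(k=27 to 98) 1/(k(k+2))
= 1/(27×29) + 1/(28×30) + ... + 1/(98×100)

Partial fractions: 1/(k(k+2)) = (1/2)[1/k - 1/(k+2)]
Telescoping leaves the first two and last two terms:
= (1/2)[1/27 + 1/28 - 1/99 - 1/100]
= 5473/207900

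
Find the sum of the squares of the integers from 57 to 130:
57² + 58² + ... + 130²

Use ∑_{k=1}^{n} k² = n(n+1)(2n+1)/6, then subtract the first 56 terms.
∑_{k=1}^{130} k² = 130×131×261/6 = 740805
∑_{k=1}^{56} k² = 56×57×113/6 = 60116
∑_{k=57}^{130} k² = 740805 - 60116 = 680689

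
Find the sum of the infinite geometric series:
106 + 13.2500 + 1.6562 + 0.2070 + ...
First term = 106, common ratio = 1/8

For |r| < 1, S = a / (1 - r)
S = 106 / (1 - (1/8))
S = 106 / (7/8)
S = 848/7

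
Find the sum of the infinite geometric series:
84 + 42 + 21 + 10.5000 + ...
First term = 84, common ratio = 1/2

For |r| < 1, S = a / (1 - r)
S = 84 / (1 - (1/2))
S = 84 / (1/2)
S = 168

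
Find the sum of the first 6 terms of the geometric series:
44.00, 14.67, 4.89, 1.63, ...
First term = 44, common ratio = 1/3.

Sₙ = a(1 - rⁿ) / (1 - r)
S_6 = 44(1 - (1/3)^6) / (1 - (1/3))
S_6 = 44(1 - (1/729)) / (2/3)
S_6 = 16016/243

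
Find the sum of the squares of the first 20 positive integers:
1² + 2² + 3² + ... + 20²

Formula: ∑k² = n(n+1)(2n+1)/6
= 20×21×41/6
= 17220/6
= 2870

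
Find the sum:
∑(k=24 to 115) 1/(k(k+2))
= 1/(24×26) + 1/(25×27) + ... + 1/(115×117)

Partial fractions: 1/(k(k+2)) = (1/2)[1/k - 1/(k+2)]
Telescoping leaves the first two and last two terms:
= (1/2)[1/24 + 1/25 - 1/116 - 1/117]
= 43769/1357200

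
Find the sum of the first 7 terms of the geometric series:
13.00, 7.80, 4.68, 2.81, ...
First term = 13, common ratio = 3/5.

Sₙ = a(1 - rⁿ) / (1 - r)
S_7 = 13(1 - (3/5)^7) / (1 - (3/5))
S_7 = 13(1 - (2187/78125)) / (2/5)
S_7 = 493597/15625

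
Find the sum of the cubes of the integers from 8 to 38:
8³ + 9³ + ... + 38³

Use ∑_{k=1}^{n} k³ = [n(n+1)/2]², then subtract the first 7 terms.
∑_{k=1}^{38} k³ = [38×39/2]² = 741² = 549081
∑_{k=1}^{7} k³ = [7×8/2]² = 28² = 784
∑_{k=8}^{38} k³ = 549081 - 784 = 548297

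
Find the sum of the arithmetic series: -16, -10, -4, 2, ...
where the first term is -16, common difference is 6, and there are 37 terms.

Sₙ = n/2 × (first + last)
Last term = a + (n-1)d = -16 + (37-1)×6 = 200
S_37 = 37/2 × (-16 + 200)
S_37 = 37/2 × 184 = 3404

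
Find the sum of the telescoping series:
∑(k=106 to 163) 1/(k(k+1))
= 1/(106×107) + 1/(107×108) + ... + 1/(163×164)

Partial fractions: 1/(k(k+1)) = 1/k - 1/(k+1)
The series telescopes:
= (1/106 - 1/107) + (1/107 - 1/108) + ... + (1/163 - 1/164)
= 1/106 - 1/164
= 29/8692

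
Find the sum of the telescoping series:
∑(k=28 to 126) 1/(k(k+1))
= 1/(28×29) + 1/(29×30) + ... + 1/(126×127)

Partial fractions: 1/(k(k+1)) = 1/k - 1/(k+1)
The series telescopes:
= (1/28 - 1/29) + (1/29 - 1/30) + ... + (1/126 - 1/127)
= 1/28 - 1/127
= 99/3556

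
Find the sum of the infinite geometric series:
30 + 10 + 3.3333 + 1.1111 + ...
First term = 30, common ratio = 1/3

For |r| < 1, S = a / (1 - r)
S = 30 / (1 - (1/3))
S = 30 / (2/3)
S = 45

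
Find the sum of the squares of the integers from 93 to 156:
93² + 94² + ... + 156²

Use ∑_{k=1}^{n} k² = n(n+1)(2n+1)/6, then subtract the first 92 terms.
∑_{k=1}^{156} k² = 156×157×313/6 = 1277666
∑_{k=1}^{92} k² = 92×93×185/6 = 263810
∑_{k=93}^{156} k² = 1277666 - 263810 = 1013856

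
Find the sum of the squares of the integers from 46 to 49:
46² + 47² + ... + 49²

Use ∑_{k=1}^{n} k² = n(n+1)(2n+1)/6, then subtract the first 45 terms.
∑_{k=1}^{49} k² = 49×50×99/6 = 40425
∑_{k=1}^{45} k² = 45×46×91/6 = 31395
∑_{k=46}^{49} k² = 40425 - 31395 = 9030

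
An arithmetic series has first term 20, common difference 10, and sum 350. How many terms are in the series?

Using S = n/2 × [2a + (n-1)d]
350 = n/2 × [2(20) + (n-1)(10)]
350 = n/2 × [40 + 10n - 10]
700 = n × [30 + 10n]
10n² + (30)n - 700 = 0
Discriminant: Δ = (30)² - 4(10)(-700) = 900 + 28000 = 28900
√Δ = 170
n = [-(30) + √Δ] / (2·10) = (-30 + 170) / 20 = 140 / 20 = 7
(The negative root is discarded since n must be a positive integer.)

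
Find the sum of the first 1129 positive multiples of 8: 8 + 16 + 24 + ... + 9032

Factor out 8: = 8(1 + 2 + ... + 1129) = 8 × n(n+1)/2
= 8 × 1129×1130/2
= 8 × 637885
= 5103080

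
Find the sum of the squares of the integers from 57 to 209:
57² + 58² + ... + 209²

Use ∑_{k=1}^{n} k² = n(n+1)(2n+1)/6, then subtract the first 56 terms.
∑_{k=1}^{209} k² = 209×210×419/6 = 3064985
∑_{k=1}^{56} k² = 56×57×113/6 = 60116
∑_{k=57}^{209} k² = 3064985 - 60116 = 3004869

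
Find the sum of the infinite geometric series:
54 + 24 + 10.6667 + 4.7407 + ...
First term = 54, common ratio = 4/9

For |r| < 1, S = a / (1 - r)
S = 54 / (1 - (4/9))
S = 54 / (5/9)
S = 486/5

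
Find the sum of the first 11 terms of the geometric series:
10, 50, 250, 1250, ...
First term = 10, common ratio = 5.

Sₙ = a(1 - rⁿ) / (1 - r)
S_11 = 10(1 - 5^11) / (1 - 5)
S_11 = 10(1 - 48828125) / (-4)
S_11 = 122070310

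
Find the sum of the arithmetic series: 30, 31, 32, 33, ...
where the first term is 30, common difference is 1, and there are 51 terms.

Sₙ = n/2 × (first + last)
Last term = a + (n-1)d = 30 + (51-1)×1 = 80
S_51 = 51/2 × (30 + 80)
S_51 = 51/2 × 110 = 2805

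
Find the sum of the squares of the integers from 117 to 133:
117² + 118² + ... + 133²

Use ∑_{k=1}^{n} k² = n(n+1)(2n+1)/6, then subtract the first 116 terms.
∑_{k=1}^{133} k² = 133×134×267/6 = 793079
∑_{k=1}^{116} k² = 116×117×233/6 = 527046
∑_{k=117}^{133} k² = 793079 - 527046 = 266033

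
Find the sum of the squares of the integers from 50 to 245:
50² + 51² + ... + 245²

Use ∑_{k=1}^{n} k² = n(n+1)(2n+1)/6, then subtract the first 49 terms.
∑_{k=1}^{245} k² = 245×246×491/6 = 4932095
∑_{k=1}^{49} k² = 49×50×99/6 = 40425
∑_{k=50}^{245} k² = 4932095 - 40425 = 4891670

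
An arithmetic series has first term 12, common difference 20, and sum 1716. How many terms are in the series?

Using S = n/2 × [2a + (n-1)d]
1716 = n/2 × [2(12) + (n-1)(20)]
1716 = n/2 × [24 + 20n - 20]
3432 = n × [4 + 20n]
20n² + (4)n - 3432 = 0
Discriminant: Δ = (4)² - 4(20)(-3432) = 16 + 274560 = 274576
√Δ = 524
n = [-(4) + √Δ] / (2·20) = (-4 + 524) / 40 = 520 / 40 = 13
(The negative root is discarded since n must be a positive integer.)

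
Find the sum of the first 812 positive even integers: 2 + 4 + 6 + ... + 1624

Sum of first n even numbers = n(n+1)
= 812×813
= 660156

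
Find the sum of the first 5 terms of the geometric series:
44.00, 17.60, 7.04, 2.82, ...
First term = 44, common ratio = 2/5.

Sₙ = a(1 - rⁿ) / (1 - r)
S_5 = 44(1 - (2/5)^5) / (1 - (2/5))
S_5 = 44(1 - (32/3125)) / (3/5)
S_5 = 45364/625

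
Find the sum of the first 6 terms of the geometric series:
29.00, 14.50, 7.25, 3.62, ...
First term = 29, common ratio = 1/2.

Sₙ = a(1 - rⁿ) / (1 - r)
S_6 = 29(1 - (1/2)^6) / (1 - (1/2))
S_6 = 29(1 - (1/64)) / (1/2)
S_6 = 1827/32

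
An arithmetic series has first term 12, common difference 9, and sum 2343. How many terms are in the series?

Using S = n/2 × [2a + (n-1)d]
2343 = n/2 × [2(12) + (n-1)(9)]
2343 = n/2 × [24 + 9n - 9]
4686 = n × [15 + 9n]
9n² + (15)n - 4686 = 0
Discriminant: Δ = (15)² - 4(9)(-4686) = 225 + 168696 = 168921
√Δ = 411
n = [-(15) + √Δ] / (2·9) = (-15 + 411) / 18 = 396 / 18 = 22
(The negative root is discarded since n must be a positive integer.)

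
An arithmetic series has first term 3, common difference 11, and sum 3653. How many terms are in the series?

Using S = n/2 × [2a + (n-1)d]
3653 = n/2 × [2(3) + (n-1)(11)]
3653 = n/2 × [6 + 11n - 11]
7306 = n × [-5 + 11n]
11n² + (-5)n - 7306 = 0
Discriminant: Δ = (-5)² - 4(11)(-7306) = 25 + 321464 = 321489
√Δ = 567
n = [-(-5) + √Δ] / (2·11) = (5 + 567) / 22 = 572 / 22 = 26
(The negative root is discarded since n must be a positive integer.)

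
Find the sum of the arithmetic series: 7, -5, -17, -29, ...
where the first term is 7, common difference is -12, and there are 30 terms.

Sₙ = n/2 × (first + last)
Last term = a + (n-1)d = 7 + (30-1)×(-12) = -341
S_30 = 30/2 × (7 + (-341))
S_30 = 30/2 × (-334) = -5010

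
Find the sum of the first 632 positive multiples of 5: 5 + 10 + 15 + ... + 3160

Factor out 5: = 5(1 + 2 + ... + 632) = 5 × n(n+1)/2
= 5 × 632×633/2
= 5 × 200028
= 1000140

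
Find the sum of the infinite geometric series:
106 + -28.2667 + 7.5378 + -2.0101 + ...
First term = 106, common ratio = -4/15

For |r| < 1, S = a / (1 - r)
S = 106 / (1 - (-4/15))
S = 106 / (19/15)
S = 1590/19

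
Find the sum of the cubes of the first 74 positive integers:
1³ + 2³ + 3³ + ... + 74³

Formula: ∑k³ = [n(n+1)/2]²
= [74×75/2]²
= 2775²
= 7700625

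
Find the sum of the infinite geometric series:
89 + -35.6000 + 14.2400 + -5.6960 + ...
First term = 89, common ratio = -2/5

For |r| < 1, S = a / (1 - r)
S = 89 / (1 - (-2/5))
S = 89 / (7/5)
S = 445/7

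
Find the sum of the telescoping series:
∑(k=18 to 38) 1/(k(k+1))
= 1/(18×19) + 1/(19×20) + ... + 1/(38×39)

Partial fractions: 1/(k(k+1)) = 1/k - 1/(k+1)
The series telescopes:
= (1/18 - 1/19) + (1/19 - 1/20) + ... + (1/38 - 1/39)
= 1/18 - 1/39
= 7/234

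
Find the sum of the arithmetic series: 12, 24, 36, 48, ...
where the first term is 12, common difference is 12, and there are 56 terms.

Sₙ = n/2 × (first + last)
Last term = a + (n-1)d = 12 + (56-1)×12 = 672
S_56 = 56/2 × (12 + 672)
S_56 = 56/2 × 684 = 19152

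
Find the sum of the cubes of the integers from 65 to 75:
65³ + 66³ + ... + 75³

Use ∑_{k=1}^{n} k³ = [n(n+1)/2]², then subtract the first 64 terms.
∑_{k=1}^{75} k³ = [75×76/2]² = 2850² = 8122500
∑_{k=1}^{64} k³ = [64×65/2]² = 2080² = 4326400
∑_{k=65}^{75} k³ = 8122500 - 4326400 = 3796100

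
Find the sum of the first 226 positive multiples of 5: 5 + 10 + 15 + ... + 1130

Factor out 5: = 5(1 + 2 + ... + 226) = 5 × n(n+1)/2
= 5 × 226×227/2
= 5 × 25651
= 128255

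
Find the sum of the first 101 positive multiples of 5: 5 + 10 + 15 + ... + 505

Factor out 5: = 5(1 + 2 + ... + 101) = 5 × n(n+1)/2
= 5 × 101×102/2
= 5 × 5151
= 25755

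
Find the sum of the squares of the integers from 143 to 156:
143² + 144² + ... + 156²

Use ∑_{k=1}^{n} k² = n(n+1)(2n+1)/6, then subtract the first 142 terms.
∑_{k=1}^{156} k² = 156×157×313/6 = 1277666
∑_{k=1}^{142} k² = 142×143×285/6 = 964535
∑_{k=143}^{156} k² = 1277666 - 964535 = 313131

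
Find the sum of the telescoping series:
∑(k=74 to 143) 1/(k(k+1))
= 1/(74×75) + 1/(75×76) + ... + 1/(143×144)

Partial fractions: 1/(k(k+1)) = 1/k - 1/(k+1)
The series telescopes:
= (1/74 - 1/75) + (1/75 - 1/76) + ... + (1/143 - 1/144)
= 1/74 - 1/144
= 35/5328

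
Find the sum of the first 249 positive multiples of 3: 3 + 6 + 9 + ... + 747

Factor out 3: = 3(1 + 2 + ... + 249) = 3 × n(n+1)/2
= 3 × 249×250/2
= 3 × 31125
= 93375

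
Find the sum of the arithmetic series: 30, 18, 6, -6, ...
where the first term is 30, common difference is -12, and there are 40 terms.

Sₙ = n/2 × (first + last)
Last term = a + (n-1)d = 30 + (40-1)×(-12) = -438
S_40 = 40/2 × (30 + (-438))
S_40 = 40/2 × (-408) = -8160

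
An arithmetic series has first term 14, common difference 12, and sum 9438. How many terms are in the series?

Using S = n/2 × [2a + (n-1)d]
9438 = n/2 × [2(14) + (n-1)(12)]
9438 = n/2 × [28 + 12n - 12]
18876 = n × [16 + 12n]
12n² + (16)n - 18876 = 0
Discriminant: Δ = (16)² - 4(12)(-18876) = 256 + 906048 = 906304
√Δ = 952
n = [-(16) + √Δ] / (2·12) = (-16 + 952) / 24 = 936 / 24 = 39
(The negative root is discarded since n must be a positive integer.)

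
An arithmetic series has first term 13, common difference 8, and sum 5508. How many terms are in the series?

Using S = n/2 × [2a + (n-1)d]
5508 = n/2 × [2(13) + (n-1)(8)]
5508 = n/2 × [26 + 8n - 8]
11016 = n × [18 + 8n]
8n² + (18)n - 11016 = 0
Discriminant: Δ = (18)² - 4(8)(-11016) = 324 + 352512 = 352836
√Δ = 594
n = [-(18) + √Δ] / (2·8) = (-18 + 594) / 16 = 576 / 16 = 36
(The negative root is discarded since n must be a positive integer.)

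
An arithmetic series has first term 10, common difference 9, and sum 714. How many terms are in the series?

Using S = n/2 × [2a + (n-1)d]
714 = n/2 × [2(10) + (n-1)(9)]
714 = n/2 × [20 + 9n - 9]
1428 = n × [11 + 9n]
9n² + (11)n - 1428 = 0
Discriminant: Δ = (11)² - 4(9)(-1428) = 121 + 51408 = 51529
√Δ = 227
n = [-(11) + √Δ] / (2·9) = (-11 + 227) / 18 = 216 / 18 = 12
(The negative root is discarded since n must be a positive integer.)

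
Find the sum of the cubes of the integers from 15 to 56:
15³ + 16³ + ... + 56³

Use ∑_{k=1}^{n} k³ = [n(n+1)/2]², then subtract the first 14 terms.
∑_{k=1}^{56} k³ = [56×57/2]² = 1596² = 2547216
∑_{k=1}^{14} k³ = [14×15/2]² = 105² = 11025
∑_{k=15}^{56} k³ = 2547216 - 11025 = 2536191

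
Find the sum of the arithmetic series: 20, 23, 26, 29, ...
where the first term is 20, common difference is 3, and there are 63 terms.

Sₙ = n/2 × (first + last)
Last term = a + (n-1)d = 20 + (63-1)×3 = 206
S_63 = 63/2 × (20 + 206)
S_63 = 63/2 × 226 = 7119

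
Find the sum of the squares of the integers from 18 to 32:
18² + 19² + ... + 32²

Use ∑_{k=1}^{n} k² = n(n+1)(2n+1)/6, then subtract the first 17 terms.
∑_{k=1}^{32} k² = 32×33×65/6 = 11440
∑_{k=1}^{17} k² = 17×18×35/6 = 1785
∑_{k=18}^{32} k² = 11440 - 1785 = 9655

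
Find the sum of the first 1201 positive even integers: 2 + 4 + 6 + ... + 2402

Sum of first n even numbers = n(n+1)
= 1201×1202
= 1443602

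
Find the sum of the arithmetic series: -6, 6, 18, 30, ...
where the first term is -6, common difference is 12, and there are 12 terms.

Sₙ = n/2 × (first + last)
Last term = a + (n-1)d = -6 + (12-1)×12 = 126
S_12 = 12/2 × (-6 + 126)
S_12 = 12/2 × 120 = 720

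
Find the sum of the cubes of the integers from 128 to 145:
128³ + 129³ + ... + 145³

Use ∑_{k=1}^{n} k³ = [n(n+1)/2]², then subtract the first 127 terms.
∑_{k=1}^{145} k³ = [145×146/2]² = 10585² = 112042225
∑_{k=1}^{127} k³ = [127×128/2]² = 8128² = 66064384
∑_{k=128}^{145} k³ = 112042225 - 66064384 = 45977841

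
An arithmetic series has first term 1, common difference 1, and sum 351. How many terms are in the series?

Using S = n/2 × [2a + (n-1)d]
351 = n/2 × [2(1) + (n-1)(1)]
351 = n/2 × [2 + 1n - 1]
702 = n × [1 + 1n]
1n² + (1)n - 702 = 0
Discriminant: Δ = (1)² - 4(1)(-702) = 1 + 2808 = 2809
√Δ = 53
n = [-(1) + √Δ] / (2·1) = (-1 + 53) / 2 = 52 / 2 = 26
(The negative root is discarded since n must be a positive integer.)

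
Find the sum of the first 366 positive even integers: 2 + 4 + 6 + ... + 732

Sum of first n even numbers = n(n+1)
= 366×367
= 134322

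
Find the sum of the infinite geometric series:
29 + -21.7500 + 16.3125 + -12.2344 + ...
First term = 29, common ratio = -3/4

For |r| < 1, S = a / (1 - r)
S = 29 / (1 - (-3/4))
S = 29 / (7/4)
S = 116/7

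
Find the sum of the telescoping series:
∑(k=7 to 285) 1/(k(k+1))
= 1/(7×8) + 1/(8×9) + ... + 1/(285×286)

Partial fractions: 1/(k(k+1)) = 1/k - 1/(k+1)
The series telescopes:
= (1/7 - 1/8) + (1/8 - 1/9) + ... + (1/285 - 1/286)
= 1/7 - 1/286
= 279/2002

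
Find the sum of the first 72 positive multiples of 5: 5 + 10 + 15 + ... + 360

Factor out 5: = 5(1 + 2 + ... + 72) = 5 × n(n+1)/2
= 5 × 72×73/2
= 5 × 2628
= 13140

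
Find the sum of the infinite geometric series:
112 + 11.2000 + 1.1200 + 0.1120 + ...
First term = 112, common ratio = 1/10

For |r| < 1, S = a / (1 - r)
S = 112 / (1 - (1/10))
S = 112 / (9/10)
S = 1120/9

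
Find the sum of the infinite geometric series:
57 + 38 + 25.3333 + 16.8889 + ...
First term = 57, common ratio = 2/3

For |r| < 1, S = a / (1 - r)
S = 57 / (1 - (2/3))
S = 57 / (1/3)
S = 171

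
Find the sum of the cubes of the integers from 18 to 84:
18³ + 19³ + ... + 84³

Use ∑_{k=1}^{n} k³ = [n(n+1)/2]², then subtract the first 17 terms.
∑_{k=1}^{84} k³ = [84×85/2]² = 3570² = 12744900
∑_{k=1}^{17} k³ = [17×18/2]² = 153² = 23409
∑_{k=18}^{84} k³ = 12744900 - 23409 = 12721491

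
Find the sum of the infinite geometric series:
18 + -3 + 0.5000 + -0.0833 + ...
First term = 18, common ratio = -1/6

For |r| < 1, S = a / (1 - r)
S = 18 / (1 - (-1/6))
S = 18 / (7/6)
S = 108/7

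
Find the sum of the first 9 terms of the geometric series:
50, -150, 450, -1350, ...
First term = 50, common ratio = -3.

Sₙ = a(1 - rⁿ) / (1 - r)
S_9 = 50(1 - (-3)^9) / (1 - (-3))
S_9 = 50(1 - (-19683)) / (4)
S_9 = 246050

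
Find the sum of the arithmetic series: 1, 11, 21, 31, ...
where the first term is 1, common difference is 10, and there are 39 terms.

Sₙ = n/2 × (first + last)
Last term = a + (n-1)d = 1 + (39-1)×10 = 381
S_39 = 39/2 × (1 + 381)
S_39 = 39/2 × 382 = 7449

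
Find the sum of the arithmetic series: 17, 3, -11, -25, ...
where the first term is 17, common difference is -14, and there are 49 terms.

Sₙ = n/2 × (first + last)
Last term = a + (n-1)d = 17 + (49-1)×(-14) = -655
S_49 = 49/2 × (17 + (-655))
S_49 = 49/2 × (-638) = -15631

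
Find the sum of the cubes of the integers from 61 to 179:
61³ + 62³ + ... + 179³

Use ∑_{k=1}^{n} k³ = [n(n+1)/2]², then subtract the first 60 terms.
∑_{k=1}^{179} k³ = [179×180/2]² = 16110² = 259532100
∑_{k=1}^{60} k³ = [60×61/2]² = 1830² = 3348900
∑_{k=61}^{179} k³ = 259532100 - 3348900 = 256183200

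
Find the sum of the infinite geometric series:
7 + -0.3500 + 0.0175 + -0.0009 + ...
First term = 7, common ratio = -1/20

For |r| < 1, S = a / (1 - r)
S = 7 / (1 - (-1/20))
S = 7 / (21/20)
S = 20/3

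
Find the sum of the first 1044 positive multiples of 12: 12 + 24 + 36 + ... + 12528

Factor out 12: = 12(1 + 2 + ... + 1044) = 12 × n(n+1)/2
= 12 × 1044×1045/2
= 12 × 545490
= 6545880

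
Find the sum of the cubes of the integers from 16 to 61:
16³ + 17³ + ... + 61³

Use ∑_{k=1}^{n} k³ = [n(n+1)/2]², then subtract the first 15 terms.
∑_{k=1}^{61} k³ = [61×62/2]² = 1891² = 3575881
∑_{k=1}^{15} k³ = [15×16/2]² = 120² = 14400
∑_{k=16}^{61} k³ = 3575881 - 14400 = 3561481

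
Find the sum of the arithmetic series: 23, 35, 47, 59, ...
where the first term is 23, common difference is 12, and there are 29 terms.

Sₙ = n/2 × (first + last)
Last term = a + (n-1)d = 23 + (29-1)×12 = 359
S_29 = 29/2 × (23 + 359)
S_29 = 29/2 × 382 = 5539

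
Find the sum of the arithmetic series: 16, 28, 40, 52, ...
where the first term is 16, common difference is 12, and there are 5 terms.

Sₙ = n/2 × (first + last)
Last term = a + (n-1)d = 16 + (5-1)×12 = 64
S_5 = 5/2 × (16 + 64)
S_5 = 5/2 × 80 = 200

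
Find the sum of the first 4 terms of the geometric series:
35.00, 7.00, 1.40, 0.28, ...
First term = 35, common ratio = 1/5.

Sₙ = a(1 - rⁿ) / (1 - r)
S_4 = 35(1 - (1/5)^4) / (1 - (1/5))
S_4 = 35(1 - (1/625)) / (4/5)
S_4 = 1092/25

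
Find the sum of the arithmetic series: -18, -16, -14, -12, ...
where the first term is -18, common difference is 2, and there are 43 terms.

Sₙ = n/2 × (first + last)
Last term = a + (n-1)d = -18 + (43-1)×2 = 66
S_43 = 43/2 × (-18 + 66)
S_43 = 43/2 × 48 = 1032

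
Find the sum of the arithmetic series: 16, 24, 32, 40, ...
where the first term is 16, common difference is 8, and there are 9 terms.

Sₙ = n/2 × (first + last)
Last term = a + (n-1)d = 16 + (9-1)×8 = 80
S_9 = 9/2 × (16 + 80)
S_9 = 9/2 × 96 = 432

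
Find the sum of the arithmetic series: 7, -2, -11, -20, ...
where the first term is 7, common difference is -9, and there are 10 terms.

Sₙ = n/2 × (first + last)
Last term = a + (n-1)d = 7 + (10-1)×(-9) = -74
S_10 = 10/2 × (7 + (-74))
S_10 = 10/2 × (-67) = -335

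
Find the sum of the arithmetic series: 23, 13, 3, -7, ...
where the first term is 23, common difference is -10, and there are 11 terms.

Sₙ = n/2 × (first + last)
Last term = a + (n-1)d = 23 + (11-1)×(-10) = -77
S_11 = 11/2 × (23 + (-77))
S_11 = 11/2 × (-54) = -297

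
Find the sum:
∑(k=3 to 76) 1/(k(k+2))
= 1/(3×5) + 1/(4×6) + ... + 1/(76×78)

Partial fractions: 1/(k(k+2)) = (1/2)[1/k - 1/(k+2)]
Telescoping leaves the first two and last two terms:
= (1/2)[1/3 + 1/4 - 1/77 - 1/78]
= 6697/24024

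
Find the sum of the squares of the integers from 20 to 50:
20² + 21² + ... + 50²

Use ∑_{k=1}^{n} k² = n(n+1)(2n+1)/6, then subtract the first 19 terms.
∑_{k=1}^{50} k² = 50×51×101/6 = 42925
∑_{k=1}^{19} k² = 19×20×39/6 = 2470
∑_{k=20}^{50} k² = 42925 - 2470 = 40455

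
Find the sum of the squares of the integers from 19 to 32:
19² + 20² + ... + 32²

Use ∑_{k=1}^{n} k² = n(n+1)(2n+1)/6, then subtract the first 18 terms.
∑_{k=1}^{32} k² = 32×33×65/6 = 11440
∑_{k=1}^{18} k² = 18×19×37/6 = 2109
∑_{k=19}^{32} k² = 11440 - 2109 = 9331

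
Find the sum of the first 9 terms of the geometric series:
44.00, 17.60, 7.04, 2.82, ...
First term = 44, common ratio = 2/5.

Sₙ = a(1 - rⁿ) / (1 - r)
S_9 = 44(1 - (2/5)^9) / (1 - (2/5))
S_9 = 44(1 - (512/1953125)) / (3/5)
S_9 = 28638324/390625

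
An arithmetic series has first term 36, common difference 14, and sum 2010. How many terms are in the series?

Using S = n/2 × [2a + (n-1)d]
2010 = n/2 × [2(36) + (n-1)(14)]
2010 = n/2 × [72 + 14n - 14]
4020 = n × [58 + 14n]
14n² + (58)n - 4020 = 0
Discriminant: Δ = (58)² - 4(14)(-4020) = 3364 + 225120 = 228484
√Δ = 478
n = [-(58) + √Δ] / (2·14) = (-58 + 478) / 28 = 420 / 28 = 15
(The negative root is discarded since n must be a positive integer.)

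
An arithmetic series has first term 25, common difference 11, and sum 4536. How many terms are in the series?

Using S = n/2 × [2a + (n-1)d]
4536 = n/2 × [2(25) + (n-1)(11)]
4536 = n/2 × [50 + 11n - 11]
9072 = n × [39 + 11n]
11n² + (39)n - 9072 = 0
Discriminant: Δ = (39)² - 4(11)(-9072) = 1521 + 399168 = 400689
√Δ = 633
n = [-(39) + √Δ] / (2·11) = (-39 + 633) / 22 = 594 / 22 = 27
(The negative root is discarded since n must be a positive integer.)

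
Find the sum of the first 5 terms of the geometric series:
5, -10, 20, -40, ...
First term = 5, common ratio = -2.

Sₙ = a(1 - rⁿ) / (1 - r)
S_5 = 5(1 - (-2)^5) / (1 - (-2))
S_5 = 5(1 - (-32)) / (3)
S_5 = 55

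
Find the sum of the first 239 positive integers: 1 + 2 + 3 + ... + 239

Formula: ∑k = n(n+1)/2
= 239×240/2
= 57360/2
= 28680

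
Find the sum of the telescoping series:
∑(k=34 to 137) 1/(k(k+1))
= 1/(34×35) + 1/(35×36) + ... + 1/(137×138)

Partial fractions: 1/(k(k+1)) = 1/k - 1/(k+1)
The series telescopes:
= (1/34 - 1/35) + (1/35 - 1/36) + ... + (1/137 - 1/138)
= 1/34 - 1/138
= 26/1173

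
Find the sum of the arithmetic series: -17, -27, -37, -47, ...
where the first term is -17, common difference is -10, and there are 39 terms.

Sₙ = n/2 × (first + last)
Last term = a + (n-1)d = -17 + (39-1)×(-10) = -397
S_39 = 39/2 × (-17 + (-397))
S_39 = 39/2 × (-414) = -8073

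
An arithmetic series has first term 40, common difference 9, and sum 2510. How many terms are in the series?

Using S = n/2 × [2a + (n-1)d]
2510 = n/2 × [2(40) + (n-1)(9)]
2510 = n/2 × [80 + 9n - 9]
5020 = n × [71 + 9n]
9n² + (71)n - 5020 = 0
Discriminant: Δ = (71)² - 4(9)(-5020) = 5041 + 180720 = 185761
√Δ = 431
n = [-(71) + √Δ] / (2·9) = (-71 + 431) / 18 = 360 / 18 = 20
(The negative root is discarded since n must be a positive integer.)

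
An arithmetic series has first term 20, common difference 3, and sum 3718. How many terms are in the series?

Using S = n/2 × [2a + (n-1)d]
3718 = n/2 × [2(20) + (n-1)(3)]
3718 = n/2 × [40 + 3n - 3]
7436 = n × [37 + 3n]
3n² + (37)n - 7436 = 0
Discriminant: Δ = (37)² - 4(3)(-7436) = 1369 + 89232 = 90601
√Δ = 301
n = [-(37) + √Δ] / (2·3) = (-37 + 301) / 6 = 264 / 6 = 44
(The negative root is discarded since n must be a positive integer.)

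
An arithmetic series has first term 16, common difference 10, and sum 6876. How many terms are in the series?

Using S = n/2 × [2a + (n-1)d]
6876 = n/2 × [2(16) + (n-1)(10)]
6876 = n/2 × [32 + 10n - 10]
13752 = n × [22 + 10n]
10n² + (22)n - 13752 = 0
Discriminant: Δ = (22)² - 4(10)(-13752) = 484 + 550080 = 550564
√Δ = 742
n = [-(22) + √Δ] / (2·10) = (-22 + 742) / 20 = 720 / 20 = 36
(The negative root is discarded since n must be a positive integer.)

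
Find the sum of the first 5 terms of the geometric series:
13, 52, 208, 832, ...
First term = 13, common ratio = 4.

Sₙ = a(1 - rⁿ) / (1 - r)
S_5 = 13(1 - 4^5) / (1 - 4)
S_5 = 13(1 - 1024) / (-3)
S_5 = 4433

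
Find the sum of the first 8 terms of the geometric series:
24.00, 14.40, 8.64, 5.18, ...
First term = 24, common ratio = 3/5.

Sₙ = a(1 - rⁿ) / (1 - r)
S_8 = 24(1 - (3/5)^8) / (1 - (3/5))
S_8 = 24(1 - (6561/390625)) / (2/5)
S_8 = 4608768/78125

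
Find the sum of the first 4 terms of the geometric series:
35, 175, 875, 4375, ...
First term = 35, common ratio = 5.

Sₙ = a(1 - rⁿ) / (1 - r)
S_4 = 35(1 - 5^4) / (1 - 5)
S_4 = 35(1 - 625) / (-4)
S_4 = 5460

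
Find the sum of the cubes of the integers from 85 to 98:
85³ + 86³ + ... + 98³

Use ∑_{k=1}^{n} k³ = [n(n+1)/2]², then subtract the first 84 terms.
∑_{k=1}^{98} k³ = [98×99/2]² = 4851² = 23532201
∑_{k=1}^{84} k³ = [84×85/2]² = 3570² = 12744900
∑_{k=85}^{98} k³ = 23532201 - 12744900 = 10787301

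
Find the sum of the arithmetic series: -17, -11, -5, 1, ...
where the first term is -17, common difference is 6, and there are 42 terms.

Sₙ = n/2 × (first + last)
Last term = a + (n-1)d = -17 + (42-1)×6 = 229
S_42 = 42/2 × (-17 + 229)
S_42 = 42/2 × 212 = 4452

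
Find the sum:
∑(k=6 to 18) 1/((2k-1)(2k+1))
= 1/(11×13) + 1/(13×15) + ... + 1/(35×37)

Partial fractions: 1/((2k-1)(2k+1)) = (1/2)[1/(2k-1) - 1/(2k+1)]
The series telescopes:
= (1/2)[1/11 - 1/37]
= 13/407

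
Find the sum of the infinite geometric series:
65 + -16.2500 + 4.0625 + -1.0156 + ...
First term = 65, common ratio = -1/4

For |r| < 1, S = a / (1 - r)
S = 65 / (1 - (-1/4))
S = 65 / (5/4)
S = 52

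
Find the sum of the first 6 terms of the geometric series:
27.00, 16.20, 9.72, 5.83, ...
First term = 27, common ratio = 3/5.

Sₙ = a(1 - rⁿ) / (1 - r)
S_6 = 27(1 - (3/5)^6) / (1 - (3/5))
S_6 = 27(1 - (729/15625)) / (2/5)
S_6 = 201096/3125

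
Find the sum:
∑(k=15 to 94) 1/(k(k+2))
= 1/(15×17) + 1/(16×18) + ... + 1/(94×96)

Partial fractions: 1/(k(k+2)) = (1/2)[1/k - 1/(k+2)]
Telescoping leaves the first two and last two terms:
= (1/2)[1/15 + 1/16 - 1/95 - 1/96]
= 329/6080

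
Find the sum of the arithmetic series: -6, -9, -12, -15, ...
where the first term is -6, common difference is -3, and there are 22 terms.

Sₙ = n/2 × (first + last)
Last term = a + (n-1)d = -6 + (22-1)×(-3) = -69
S_22 = 22/2 × (-6 + (-69))
S_22 = 22/2 × (-75) = -825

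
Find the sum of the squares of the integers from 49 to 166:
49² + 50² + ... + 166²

Use ∑_{k=1}^{n} k² = n(n+1)(2n+1)/6, then subtract the first 48 terms.
∑_{k=1}^{166} k² = 166×167×333/6 = 1538571
∑_{k=1}^{48} k² = 48×49×97/6 = 38024
∑_{k=49}^{166} k² = 1538571 - 38024 = 1500547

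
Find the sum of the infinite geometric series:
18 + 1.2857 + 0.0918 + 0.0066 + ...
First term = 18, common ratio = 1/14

For |r| < 1, S = a / (1 - r)
S = 18 / (1 - (1/14))
S = 18 / (13/14)
S = 252/13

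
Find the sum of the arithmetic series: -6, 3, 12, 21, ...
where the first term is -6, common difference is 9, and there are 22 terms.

Sₙ = n/2 × (first + last)
Last term = a + (n-1)d = -6 + (22-1)×9 = 183
S_22 = 22/2 × (-6 + 183)
S_22 = 22/2 × 177 = 1947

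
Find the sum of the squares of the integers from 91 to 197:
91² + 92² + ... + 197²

Use ∑_{k=1}^{n} k² = n(n+1)(2n+1)/6, then subtract the first 90 terms.
∑_{k=1}^{197} k² = 197×198×395/6 = 2567895
∑_{k=1}^{90} k² = 90×91×181/6 = 247065
∑_{k=91}^{197} k² = 2567895 - 247065 = 2320830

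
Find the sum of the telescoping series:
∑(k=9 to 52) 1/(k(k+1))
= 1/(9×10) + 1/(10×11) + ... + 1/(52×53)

Partial fractions: 1/(k(k+1)) = 1/k - 1/(k+1)
The series telescopes:
= (1/9 - 1/10) + (1/10 - 1/11) + ... + (1/52 - 1/53)
= 1/9 - 1/53
= 44/477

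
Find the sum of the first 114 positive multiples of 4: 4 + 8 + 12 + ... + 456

Factor out 4: = 4(1 + 2 + ... + 114) = 4 × n(n+1)/2
= 4 × 114×115/2
= 4 × 6555
= 26220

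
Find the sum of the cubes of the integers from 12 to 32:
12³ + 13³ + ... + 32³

Use ∑_{k=1}^{n} k³ = [n(n+1)/2]², then subtract the first 11 terms.
∑_{k=1}^{32} k³ = [32×33/2]² = 528² = 278784
∑_{k=1}^{11} k³ = [11×12/2]² = 66² = 4356
∑_{k=12}^{32} k³ = 278784 - 4356 = 274428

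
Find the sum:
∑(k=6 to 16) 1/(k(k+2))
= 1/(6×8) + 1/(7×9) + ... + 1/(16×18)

Partial fractions: 1/(k(k+2)) = (1/2)[1/k - 1/(k+2)]
Telescoping leaves the first two and last two terms:
= (1/2)[1/6 + 1/7 - 1/17 - 1/18]
= 209/2142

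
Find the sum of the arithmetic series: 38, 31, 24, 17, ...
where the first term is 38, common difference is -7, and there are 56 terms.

Sₙ = n/2 × (first + last)
Last term = a + (n-1)d = 38 + (56-1)×(-7) = -347
S_56 = 56/2 × (38 + (-347))
S_56 = 56/2 × (-309) = -8652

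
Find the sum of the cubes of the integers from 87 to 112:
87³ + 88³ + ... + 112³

Use ∑_{k=1}^{n} k³ = [n(n+1)/2]², then subtract the first 86 terms.
∑_{k=1}^{112} k³ = [112×113/2]² = 6328² = 40043584
∑_{k=1}^{86} k³ = [86×87/2]² = 3741² = 13995081
∑_{k=87}^{112} k³ = 40043584 - 13995081 = 26048503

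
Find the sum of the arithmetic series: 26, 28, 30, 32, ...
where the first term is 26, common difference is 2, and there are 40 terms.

Sₙ = n/2 × (first + last)
Last term = a + (n-1)d = 26 + (40-1)×2 = 104
S_40 = 40/2 × (26 + 104)
S_40 = 40/2 × 130 = 2600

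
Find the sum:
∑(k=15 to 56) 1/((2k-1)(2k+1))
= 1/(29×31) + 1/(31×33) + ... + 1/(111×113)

Partial fractions: 1/((2k-1)(2k+1)) = (1/2)[1/(2k-1) - 1/(2k+1)]
The series telescopes:
= (1/2)[1/29 - 1/113]
= 42/3277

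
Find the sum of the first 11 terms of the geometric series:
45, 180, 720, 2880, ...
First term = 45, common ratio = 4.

Sₙ = a(1 - rⁿ) / (1 - r)
S_11 = 45(1 - 4^11) / (1 - 4)
S_11 = 45(1 - 4194304) / (-3)
S_11 = 62914545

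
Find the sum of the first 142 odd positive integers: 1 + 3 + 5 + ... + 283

Sum of first n odd numbers = n²
= 142²
= 20164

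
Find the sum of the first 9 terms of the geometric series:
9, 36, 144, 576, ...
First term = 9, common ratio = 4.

Sₙ = a(1 - rⁿ) / (1 - r)
S_9 = 9(1 - 4^9) / (1 - 4)
S_9 = 9(1 - 262144) / (-3)
S_9 = 786429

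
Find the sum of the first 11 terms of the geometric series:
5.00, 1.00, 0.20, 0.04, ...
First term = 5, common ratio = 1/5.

Sₙ = a(1 - rⁿ) / (1 - r)
S_11 = 5(1 - (1/5)^11) / (1 - (1/5))
S_11 = 5(1 - (1/48828125)) / (4/5)
S_11 = 12207031/1953125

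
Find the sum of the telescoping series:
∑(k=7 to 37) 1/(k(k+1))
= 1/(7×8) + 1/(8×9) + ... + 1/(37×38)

Partial fractions: 1/(k(k+1)) = 1/k - 1/(k+1)
The series telescopes:
= (1/7 - 1/8) + (1/8 - 1/9) + ... + (1/37 - 1/38)
= 1/7 - 1/38
= 31/266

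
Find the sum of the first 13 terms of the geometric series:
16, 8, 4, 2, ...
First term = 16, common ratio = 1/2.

Sₙ = a(1 - rⁿ) / (1 - r)
S_13 = 16(1 - (1/2)^13) / (1 - (1/2))
S_13 = 16(1 - (1/8192)) / (1/2)
S_13 = 8191/256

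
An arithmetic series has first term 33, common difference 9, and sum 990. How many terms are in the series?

Using S = n/2 × [2a + (n-1)d]
990 = n/2 × [2(33) + (n-1)(9)]
990 = n/2 × [66 + 9n - 9]
1980 = n × [57 + 9n]
9n² + (57)n - 1980 = 0
Discriminant: Δ = (57)² - 4(9)(-1980) = 3249 + 71280 = 74529
√Δ = 273
n = [-(57) + √Δ] / (2·9) = (-57 + 273) / 18 = 216 / 18 = 12
(The negative root is discarded since n must be a positive integer.)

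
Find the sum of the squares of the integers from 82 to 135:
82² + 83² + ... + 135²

Use ∑_{k=1}^{n} k² = n(n+1)(2n+1)/6, then subtract the first 81 terms.
∑_{k=1}^{135} k² = 135×136×271/6 = 829260
∑_{k=1}^{81} k² = 81×82×163/6 = 180441
∑_{k=82}^{135} k² = 829260 - 180441 = 648819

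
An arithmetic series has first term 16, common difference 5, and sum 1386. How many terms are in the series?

Using S = n/2 × [2a + (n-1)d]
1386 = n/2 × [2(16) + (n-1)(5)]
1386 = n/2 × [32 + 5n - 5]
2772 = n × [27 + 5n]
5n² + (27)n - 2772 = 0
Discriminant: Δ = (27)² - 4(5)(-2772) = 729 + 55440 = 56169
√Δ = 237
n = [-(27) + √Δ] / (2·5) = (-27 + 237) / 10 = 210 / 10 = 21
(The negative root is discarded since n must be a positive integer.)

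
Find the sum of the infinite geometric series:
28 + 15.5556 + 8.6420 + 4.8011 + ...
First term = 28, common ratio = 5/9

For |r| < 1, S = a / (1 - r)
S = 28 / (1 - (5/9))
S = 28 / (4/9)
S = 63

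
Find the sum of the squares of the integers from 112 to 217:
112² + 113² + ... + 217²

Use ∑_{k=1}^{n} k² = n(n+1)(2n+1)/6, then subtract the first 111 terms.
∑_{k=1}^{217} k² = 217×218×435/6 = 3429685
∑_{k=1}^{111} k² = 111×112×223/6 = 462056
∑_{k=112}^{217} k² = 3429685 - 462056 = 2967629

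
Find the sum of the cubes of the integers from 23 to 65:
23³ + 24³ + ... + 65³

Use ∑_{k=1}^{n} k³ = [n(n+1)/2]², then subtract the first 22 terms.
∑_{k=1}^{65} k³ = [65×66/2]² = 2145² = 4601025
∑_{k=1}^{22} k³ = [22×23/2]² = 253² = 64009
∑_{k=23}^{65} k³ = 4601025 - 64009 = 4537016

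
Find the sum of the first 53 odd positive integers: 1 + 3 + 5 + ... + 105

Sum of first n odd numbers = n²
= 53²
= 2809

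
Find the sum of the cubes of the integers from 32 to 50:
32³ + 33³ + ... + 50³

Use ∑_{k=1}^{n} k³ = [n(n+1)/2]², then subtract the first 31 terms.
∑_{k=1}^{50} k³ = [50×51/2]² = 1275² = 1625625
∑_{k=1}^{31} k³ = [31×32/2]² = 496² = 246016
∑_{k=32}^{50} k³ = 1625625 - 246016 = 1379609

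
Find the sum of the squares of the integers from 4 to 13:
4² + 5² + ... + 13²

Use ∑_{k=1}^{n} k² = n(n+1)(2n+1)/6, then subtract the first 3 terms.
∑_{k=1}^{13} k² = 13×14×27/6 = 819
∑_{k=1}^{3} k² = 3×4×7/6 = 14
∑_{k=4}^{13} k² = 819 - 14 = 805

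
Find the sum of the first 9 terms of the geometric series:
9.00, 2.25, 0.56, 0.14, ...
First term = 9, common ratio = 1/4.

Sₙ = a(1 - rⁿ) / (1 - r)
S_9 = 9(1 - (1/4)^9) / (1 - (1/4))
S_9 = 9(1 - (1/262144)) / (3/4)
S_9 = 786429/65536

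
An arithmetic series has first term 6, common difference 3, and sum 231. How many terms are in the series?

Using S = n/2 × [2a + (n-1)d]
231 = n/2 × [2(6) + (n-1)(3)]
231 = n/2 × [12 + 3n - 3]
462 = n × [9 + 3n]
3n² + (9)n - 462 = 0
Discriminant: Δ = (9)² - 4(3)(-462) = 81 + 5544 = 5625
√Δ = 75
n = [-(9) + √Δ] / (2·3) = (-9 + 75) / 6 = 66 / 6 = 11
(The negative root is discarded since n must be a positive integer.)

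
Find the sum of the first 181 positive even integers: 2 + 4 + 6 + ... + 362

Sum of first n even numbers = n(n+1)
= 181×182
= 32942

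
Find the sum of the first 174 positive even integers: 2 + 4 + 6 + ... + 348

Sum of first n even numbers = n(n+1)
= 174×175
= 30450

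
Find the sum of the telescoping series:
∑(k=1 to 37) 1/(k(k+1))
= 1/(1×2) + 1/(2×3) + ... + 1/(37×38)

Partial fractions: 1/(k(k+1)) = 1/k - 1/(k+1)
The series telescopes:
= (1/1 - 1/2) + (1/2 - 1/3) + ... + (1/37 - 1/38)
= 1/1 - 1/38
= 37/38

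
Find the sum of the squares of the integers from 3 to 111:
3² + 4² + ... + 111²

Use ∑_{k=1}^{n} k² = n(n+1)(2n+1)/6, then subtract the first 2 terms.
∑_{k=1}^{111} k² = 111×112×223/6 = 462056
∑_{k=1}^{2} k² = 2×3×5/6 = 5
∑_{k=3}^{111} k² = 462056 - 5 = 462051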